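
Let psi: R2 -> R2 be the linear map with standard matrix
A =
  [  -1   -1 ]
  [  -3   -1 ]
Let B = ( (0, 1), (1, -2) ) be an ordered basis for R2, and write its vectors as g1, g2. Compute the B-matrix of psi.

Let P have columns g1, g2. Then [psi]_B = P^(-1) A P.
Here det P = -1, so P^(-1) is integer; computing A P first and then P^(-1)(A P) gives [[-3, 1], [-1, 1]].

[[-3, 1], [-1, 1]]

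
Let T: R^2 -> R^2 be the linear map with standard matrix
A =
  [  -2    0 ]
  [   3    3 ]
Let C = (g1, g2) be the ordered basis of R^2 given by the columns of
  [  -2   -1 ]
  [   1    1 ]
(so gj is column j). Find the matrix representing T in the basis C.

Let P have columns g1, g2. Then [T]_C = P^(-1) A P.
Here det P = -1, so P^(-1) is integer; computing A P first and then P^(-1)(A P) gives [[-1, -2], [-2, 2]].

[[-1, -2], [-2, 2]]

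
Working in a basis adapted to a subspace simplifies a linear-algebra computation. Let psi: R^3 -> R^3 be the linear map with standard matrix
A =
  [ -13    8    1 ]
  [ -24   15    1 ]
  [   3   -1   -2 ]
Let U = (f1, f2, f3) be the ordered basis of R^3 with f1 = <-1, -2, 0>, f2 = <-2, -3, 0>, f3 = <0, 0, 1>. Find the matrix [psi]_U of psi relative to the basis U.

[[3, 0, 1], [0, -1, -1], [-1, -3, -2]]

The j-th column of [psi]_U is [psi(fj)]_U.
psi(f1) = A f1 = <-3, -6, -1> = 3f1 + 0·f2 - f3, so column 1 is <3, 0, -1>.
Repeating for f2, f3 and assembling the columns gives [[3, 0, 1], [0, -1, -1], [-1, -3, -2]].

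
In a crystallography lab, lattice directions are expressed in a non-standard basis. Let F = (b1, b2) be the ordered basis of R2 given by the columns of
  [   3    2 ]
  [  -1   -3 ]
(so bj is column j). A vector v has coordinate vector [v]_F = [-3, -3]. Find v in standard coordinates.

[-15, 12]

By definition v = -3b1 - 3b2.
Summing componentwise gives [-15, 12].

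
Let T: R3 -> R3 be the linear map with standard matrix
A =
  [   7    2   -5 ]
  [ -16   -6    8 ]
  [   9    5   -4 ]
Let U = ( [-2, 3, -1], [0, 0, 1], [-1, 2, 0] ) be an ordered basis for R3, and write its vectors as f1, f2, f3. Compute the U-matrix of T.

[[0, 2, 2], [1, -2, 3], [3, 1, -1]]

The j-th column of [T]_U is [T(fj)]_U.
T(f1) = A f1 = [-3, 6, 1] = 0·f1 + f2 + 3f3, so column 1 is [0, 1, 3].
Repeating for f2, f3 and assembling the columns gives [[0, 2, 2], [1, -2, 3], [3, 1, -1]].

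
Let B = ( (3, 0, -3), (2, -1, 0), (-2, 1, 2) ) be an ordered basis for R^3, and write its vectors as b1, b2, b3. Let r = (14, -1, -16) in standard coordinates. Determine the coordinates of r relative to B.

[r]_B is the unique c with M c = r, where M has columns b1, ..., b3.
Row-reducing the augmented matrix [M | r] gives c = (4, -1, -2).
Check: 4b1 - b2 - 2b3 = (14, -1, -16).

(4, -1, -2)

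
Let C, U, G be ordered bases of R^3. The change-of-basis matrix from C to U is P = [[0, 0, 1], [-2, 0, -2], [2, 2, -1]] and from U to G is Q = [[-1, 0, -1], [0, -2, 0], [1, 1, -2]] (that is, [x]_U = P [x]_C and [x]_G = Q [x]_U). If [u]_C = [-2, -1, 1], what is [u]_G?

First [u]_U = P [u]_C = [1, 2, -7].
Then [u]_G = Q [u]_U = [6, -4, 17].

[6, -4, 17]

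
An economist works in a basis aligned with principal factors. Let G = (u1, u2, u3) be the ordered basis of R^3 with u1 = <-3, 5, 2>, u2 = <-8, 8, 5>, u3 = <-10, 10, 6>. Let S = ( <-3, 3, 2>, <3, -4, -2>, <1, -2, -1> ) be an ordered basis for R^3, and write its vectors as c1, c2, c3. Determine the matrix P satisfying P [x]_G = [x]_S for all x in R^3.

Let M have columns uj and N have columns cj. Then for every x, N [x]_S = x = M [x]_G, so P = N^(-1) M.
Since det N = -1, N^(-1) has integer entries; multiplying gives P = [[-1, 2, 2], [-2, -1, -2], [0, 1, 2]].

[[-1, 2, 2], [-2, -1, -2], [0, 1, 2]]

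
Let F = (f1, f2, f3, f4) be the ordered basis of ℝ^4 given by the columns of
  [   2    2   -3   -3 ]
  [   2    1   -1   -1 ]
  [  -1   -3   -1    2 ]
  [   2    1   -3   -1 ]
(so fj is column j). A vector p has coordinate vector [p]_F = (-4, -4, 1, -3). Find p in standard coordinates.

By definition p = -4f1 - 4f2 + f3 - 3f4.
Summing componentwise gives (-10, -10, 9, -12).

(-10, -10, 9, -12)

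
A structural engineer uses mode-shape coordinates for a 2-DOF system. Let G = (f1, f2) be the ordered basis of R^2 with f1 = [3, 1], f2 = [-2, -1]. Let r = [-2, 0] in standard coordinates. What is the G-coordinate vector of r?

[r]_G is the unique c with M c = r, where M has columns f1, f2.
System: 3c_1 - 2c_2 = -2, c_1 - c_2 = 0; solving gives c_1 = -2, c_2 = -2.
Check: -2f1 - 2f2 = [-2, 0].

[-2, -2]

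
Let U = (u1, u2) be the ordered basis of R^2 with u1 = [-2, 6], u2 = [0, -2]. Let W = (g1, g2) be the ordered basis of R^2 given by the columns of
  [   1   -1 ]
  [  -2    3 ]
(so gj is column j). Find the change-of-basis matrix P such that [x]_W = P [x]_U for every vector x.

[[0, -2], [2, -2]]

Column j of P is [uj]_W, since P maps U-coordinates to W-coordinates.
Expressing u1 in W: u1 = 0·g1 + 2g2, so column 1 of P is [0, 2].
Doing the same for each uj gives P = [[0, -2], [2, -2]].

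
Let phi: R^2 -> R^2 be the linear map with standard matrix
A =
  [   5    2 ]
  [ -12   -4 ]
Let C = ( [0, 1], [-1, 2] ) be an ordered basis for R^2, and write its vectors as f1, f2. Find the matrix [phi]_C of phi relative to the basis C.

[[0, 2], [-2, 1]]

The j-th column of [phi]_C is [phi(fj)]_C.
phi(f1) = A f1 = [2, -4] = 0·f1 - 2f2, so column 1 is [0, -2].
Repeating for f2 and assembling the columns gives [[0, 2], [-2, 1]].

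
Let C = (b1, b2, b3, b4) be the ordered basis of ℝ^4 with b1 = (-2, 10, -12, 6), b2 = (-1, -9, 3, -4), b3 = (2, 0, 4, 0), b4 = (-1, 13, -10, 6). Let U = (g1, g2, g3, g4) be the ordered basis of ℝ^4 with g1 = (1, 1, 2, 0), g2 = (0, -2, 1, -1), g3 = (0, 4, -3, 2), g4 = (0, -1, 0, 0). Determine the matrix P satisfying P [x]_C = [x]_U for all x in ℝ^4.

Let M have columns bj and N have columns gj. Then for every x, N [x]_U = x = M [x]_C, so P = N^(-1) M.
Since det N = 1, N^(-1) has integer entries; multiplying gives P = [[-2, -1, 2, -1], [-2, 2, 0, -2], [2, -1, 0, 2], [0, 0, 2, -2]].

[[-2, -1, 2, -1], [-2, 2, 0, -2], [2, -1, 0, 2], [0, 0, 2, -2]]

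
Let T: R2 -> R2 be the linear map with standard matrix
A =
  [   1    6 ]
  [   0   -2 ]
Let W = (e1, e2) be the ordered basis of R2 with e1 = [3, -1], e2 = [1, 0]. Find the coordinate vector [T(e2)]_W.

[0, 1]

Column 2 of [T]_W is the W-coordinate vector of T(e2).
In standard coordinates T(e2) = A e2 = [1, 0].
Converting to W: [1, 0] = 0·e1 + e2, so the coordinate vector is [0, 1].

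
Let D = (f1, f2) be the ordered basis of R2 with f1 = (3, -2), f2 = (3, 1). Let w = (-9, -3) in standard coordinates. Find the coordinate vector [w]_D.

(0, -3)

[w]_D is the unique c with M c = w, where M has columns f1, f2.
System: 3c_1 + 3c_2 = -9, -2c_1 + c_2 = -3; solving gives c_1 = 0, c_2 = -3.
Check: 0·f1 - 3f2 = (-9, -3).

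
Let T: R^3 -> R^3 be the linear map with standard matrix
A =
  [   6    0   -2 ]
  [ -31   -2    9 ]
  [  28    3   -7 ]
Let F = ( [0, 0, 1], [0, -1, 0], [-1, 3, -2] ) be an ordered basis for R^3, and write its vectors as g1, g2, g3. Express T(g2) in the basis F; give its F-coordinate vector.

Column 2 of [T]_F is the F-coordinate vector of T(g2).
In standard coordinates T(g2) = A g2 = [0, 2, -3].
Converting to F: [0, 2, -3] = -3g1 - 2g2 + 0·g3, so the coordinate vector is [-3, -2, 0].

[-3, -2, 0]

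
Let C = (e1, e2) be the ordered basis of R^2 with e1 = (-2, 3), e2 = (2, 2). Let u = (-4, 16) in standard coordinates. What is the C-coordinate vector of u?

[u]_C is the unique c with M c = u, where M has columns e1, e2.
System: -2c_1 + 2c_2 = -4, 3c_1 + 2c_2 = 16; solving gives c_1 = 4, c_2 = 2.
Check: 4e1 + 2e2 = (-4, 16).

(4, 2)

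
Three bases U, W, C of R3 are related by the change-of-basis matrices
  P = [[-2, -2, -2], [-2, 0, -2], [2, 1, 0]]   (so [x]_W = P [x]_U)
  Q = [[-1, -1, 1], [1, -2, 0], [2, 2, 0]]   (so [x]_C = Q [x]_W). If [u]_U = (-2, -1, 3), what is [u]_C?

First [u]_W = P [u]_U = (0, -2, -5).
Then [u]_C = Q [u]_W = (-3, 4, -4).

(-3, 4, -4)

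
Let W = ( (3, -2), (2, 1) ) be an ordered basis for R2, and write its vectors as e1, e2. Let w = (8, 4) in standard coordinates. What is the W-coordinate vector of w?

Write w = c_1 e1 + c_2 e2 and solve for the c_i.
System: 3c_1 + 2c_2 = 8, -2c_1 + c_2 = 4; solving gives c_1 = 0, c_2 = 4.
Check: 0·e1 + 4e2 = (8, 4).

(0, 4)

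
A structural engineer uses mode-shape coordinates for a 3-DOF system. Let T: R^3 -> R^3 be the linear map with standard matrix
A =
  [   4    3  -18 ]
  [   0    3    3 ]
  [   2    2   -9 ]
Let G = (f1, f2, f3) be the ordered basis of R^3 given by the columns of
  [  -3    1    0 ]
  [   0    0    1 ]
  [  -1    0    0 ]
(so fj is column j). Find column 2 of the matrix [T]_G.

Compute T(f2) = A f2 = [4, 0, 2] in standard coordinates.
Then write this in G-coordinates: solve for y in y_1 f1 + ... + y_3 f3 = [4, 0, 2].
This gives y = [-2, -2, 0], which is column 2 of [T]_G.

[-2, -2, 0]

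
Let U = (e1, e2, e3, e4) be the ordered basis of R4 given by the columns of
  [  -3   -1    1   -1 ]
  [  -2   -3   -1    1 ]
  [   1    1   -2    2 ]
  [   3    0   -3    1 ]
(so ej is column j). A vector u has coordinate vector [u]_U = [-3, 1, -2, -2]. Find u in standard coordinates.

u = M [u]_U, where M has columns e1, ..., e4.
Carrying out the matrix-vector product, u = [8, 3, -2, -5].

[8, 3, -2, -5]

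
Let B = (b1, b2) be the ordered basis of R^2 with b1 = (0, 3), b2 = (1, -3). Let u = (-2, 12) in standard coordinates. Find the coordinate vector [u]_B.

(2, -2)

We seek scalars with c_1 b1 + c_2 b2 = u; equivalently solve M c = u where the columns of M are b1, b2.
System: 0c_1 + c_2 = -2, 3c_1 - 3c_2 = 12; solving gives c_1 = 2, c_2 = -2.
Check: 2b1 - 2b2 = (-2, 12).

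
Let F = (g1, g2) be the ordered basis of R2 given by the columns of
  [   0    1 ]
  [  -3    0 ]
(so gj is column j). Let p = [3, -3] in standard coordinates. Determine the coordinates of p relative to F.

Write p = c_1 g1 + c_2 g2 and solve for the c_i.
System: 0c_1 + c_2 = 3, -3c_1 + 0c_2 = -3; solving gives c_1 = 1, c_2 = 3.
Check: g1 + 3g2 = [3, -3].

[1, 3]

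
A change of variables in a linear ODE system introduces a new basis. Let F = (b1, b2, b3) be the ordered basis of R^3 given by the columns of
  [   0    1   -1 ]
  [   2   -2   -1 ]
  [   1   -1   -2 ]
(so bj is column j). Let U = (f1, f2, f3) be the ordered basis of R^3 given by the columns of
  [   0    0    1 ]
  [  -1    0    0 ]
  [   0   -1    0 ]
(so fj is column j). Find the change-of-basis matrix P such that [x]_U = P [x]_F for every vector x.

Take x = bj: its F-coordinates are the j-th standard unit vector, so P e_j — column j of P — equals [bj]_U.
b1 = -2f1 - f2 + 0·f3, giving column 1 = <-2, -1, 0>; repeating for each j gives P = [[-2, 2, 1], [-1, 1, 2], [0, 1, -1]].

[[-2, 2, 1], [-1, 1, 2], [0, 1, -1]]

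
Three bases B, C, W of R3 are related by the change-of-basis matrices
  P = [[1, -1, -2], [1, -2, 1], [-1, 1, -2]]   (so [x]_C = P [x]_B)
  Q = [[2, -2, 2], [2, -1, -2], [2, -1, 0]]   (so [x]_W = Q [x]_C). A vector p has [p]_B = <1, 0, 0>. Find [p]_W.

Composing the changes, [p]_W = Q P [p]_B.
Q P = [[-2, 4, -10], [3, -2, -1], [1, 0, -5]]; applying this to <1, 0, 0> gives <-2, 3, 1>.

<-2, 3, 1>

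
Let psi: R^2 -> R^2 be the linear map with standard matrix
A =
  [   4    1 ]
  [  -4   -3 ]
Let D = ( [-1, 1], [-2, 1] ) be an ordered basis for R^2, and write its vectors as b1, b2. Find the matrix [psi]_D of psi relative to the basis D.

[[-1, 3], [2, 2]]

With P the matrix whose columns are b1, b2, [psi]_D = P^(-1) A P.
Column by column: psi(b1) = A b1 = [-3, 1]; its D-coordinates [-1, 2] give column 1.
Continuing for each basis vector yields [psi]_D = [[-1, 3], [2, 2]].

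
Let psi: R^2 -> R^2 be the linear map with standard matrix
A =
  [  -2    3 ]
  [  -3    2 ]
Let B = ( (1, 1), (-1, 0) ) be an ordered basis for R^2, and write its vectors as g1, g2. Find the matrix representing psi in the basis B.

With P the matrix whose columns are g1, g2, [psi]_B = P^(-1) A P.
Column by column: psi(g1) = A g1 = (1, -1); its B-coordinates (-1, -2) give column 1.
Continuing for each basis vector yields [psi]_B = [[-1, 3], [-2, 1]].

[[-1, 3], [-2, 1]]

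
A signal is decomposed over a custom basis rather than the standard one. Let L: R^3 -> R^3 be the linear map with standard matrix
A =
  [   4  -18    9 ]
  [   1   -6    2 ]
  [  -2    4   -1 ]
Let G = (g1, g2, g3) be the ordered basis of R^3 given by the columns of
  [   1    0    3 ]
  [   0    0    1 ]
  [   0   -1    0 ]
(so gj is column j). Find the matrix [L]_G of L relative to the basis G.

With P the matrix whose columns are g1, ..., g3, [L]_G = P^(-1) A P.
Column by column: L(g1) = A g1 = <4, 1, -2>; its G-coordinates <1, 2, 1> give column 1.
Continuing for each basis vector yields [L]_G = [[1, -3, 3], [2, -1, 2], [1, -2, -3]].

[[1, -3, 3], [2, -1, 2], [1, -2, -3]]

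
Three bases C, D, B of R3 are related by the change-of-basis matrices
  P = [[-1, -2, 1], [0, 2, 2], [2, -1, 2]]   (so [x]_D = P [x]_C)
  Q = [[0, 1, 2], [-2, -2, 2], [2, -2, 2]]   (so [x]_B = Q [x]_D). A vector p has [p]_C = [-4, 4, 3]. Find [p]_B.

Composing the changes, [p]_B = Q P [p]_C.
Q P = [[4, 0, 6], [6, -2, -2], [2, -10, 2]]; applying this to [-4, 4, 3] gives [2, -38, -42].

[2, -38, -42]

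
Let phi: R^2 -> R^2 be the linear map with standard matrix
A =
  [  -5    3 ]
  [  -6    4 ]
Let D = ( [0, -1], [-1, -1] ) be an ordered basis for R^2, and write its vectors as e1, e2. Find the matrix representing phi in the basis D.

[[1, 0], [3, -2]]

With P the matrix whose columns are e1, e2, [phi]_D = P^(-1) A P.
Column by column: phi(e1) = A e1 = [-3, -4]; its D-coordinates [1, 3] give column 1.
Continuing for each basis vector yields [phi]_D = [[1, 0], [3, -2]].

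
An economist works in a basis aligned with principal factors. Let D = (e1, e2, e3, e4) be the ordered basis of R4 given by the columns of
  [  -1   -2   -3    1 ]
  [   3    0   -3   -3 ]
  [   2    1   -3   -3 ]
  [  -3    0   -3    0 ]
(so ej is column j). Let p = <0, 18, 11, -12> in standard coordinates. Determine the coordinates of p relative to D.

<4, -3, 0, -2>

We seek scalars with c_1 e1 + ... + c_4 e4 = p; equivalently solve M c = p where the columns of M are e1, ..., e4.
Row-reducing the augmented matrix [M | p] gives c = (4, -3, 0, -2).
Check: 4e1 - 3e2 + 0·e3 - 2e4 = <0, 18, 11, -12>.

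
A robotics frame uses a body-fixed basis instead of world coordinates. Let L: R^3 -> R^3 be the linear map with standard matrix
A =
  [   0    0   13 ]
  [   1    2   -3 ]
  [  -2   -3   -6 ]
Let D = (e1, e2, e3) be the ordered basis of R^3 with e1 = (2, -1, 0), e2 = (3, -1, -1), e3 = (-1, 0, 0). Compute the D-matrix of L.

Let P have columns e1, ..., e3. Then [L]_D = P^(-1) A P.
Here det P = -1, so P^(-1) is integer; computing A P first and then P^(-1)(A P) gives [[-1, -1, 3], [1, -3, -2], [1, 2, 0]].

[[-1, -1, 3], [1, -3, -2], [1, 2, 0]]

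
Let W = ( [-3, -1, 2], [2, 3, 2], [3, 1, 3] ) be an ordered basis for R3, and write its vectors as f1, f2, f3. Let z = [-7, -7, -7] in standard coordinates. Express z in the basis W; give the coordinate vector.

Write z = c_1 f1 + ... + c_3 f3 and solve for the c_i.
Solving this 3x3 system gives c = (0, -2, -1).
Check: 0·f1 - 2f2 - f3 = [-7, -7, -7].

[0, -2, -1]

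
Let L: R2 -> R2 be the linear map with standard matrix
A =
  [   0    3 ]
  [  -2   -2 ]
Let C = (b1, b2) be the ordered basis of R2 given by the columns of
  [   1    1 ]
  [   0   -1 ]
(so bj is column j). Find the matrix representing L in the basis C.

[[-2, -3], [2, 0]]

The j-th column of [L]_C is [L(bj)]_C.
L(b1) = A b1 = (0, -2) = -2b1 + 2b2, so column 1 is (-2, 2).
Repeating for b2 and assembling the columns gives [[-2, -3], [2, 0]].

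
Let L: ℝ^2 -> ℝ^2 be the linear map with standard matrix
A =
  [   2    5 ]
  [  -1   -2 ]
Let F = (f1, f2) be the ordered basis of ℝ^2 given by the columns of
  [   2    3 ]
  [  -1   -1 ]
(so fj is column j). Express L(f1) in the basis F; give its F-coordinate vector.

Column 1 of [L]_F is the F-coordinate vector of L(f1).
In standard coordinates L(f1) = A f1 = (-1, 0).
Converting to F: (-1, 0) = f1 - f2, so the coordinate vector is (1, -1).

(1, -1)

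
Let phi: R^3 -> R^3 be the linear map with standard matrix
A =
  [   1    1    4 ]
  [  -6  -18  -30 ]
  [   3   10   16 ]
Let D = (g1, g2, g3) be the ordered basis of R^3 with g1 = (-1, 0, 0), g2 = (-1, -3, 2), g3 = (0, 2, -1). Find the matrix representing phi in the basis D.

[[1, -2, 0], [0, -2, 2], [3, -3, 0]]

Let P have columns g1, ..., g3. Then [phi]_D = P^(-1) A P.
Here det P = 1, so P^(-1) is integer; computing A P first and then P^(-1)(A P) gives [[1, -2, 0], [0, -2, 2], [3, -3, 0]].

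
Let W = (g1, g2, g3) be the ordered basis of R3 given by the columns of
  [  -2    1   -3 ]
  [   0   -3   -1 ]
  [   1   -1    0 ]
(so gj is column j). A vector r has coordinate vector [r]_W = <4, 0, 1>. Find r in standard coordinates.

By definition r = 4g1 + 0·g2 + g3.
Summing componentwise gives <-11, -1, 4>.

<-11, -1, 4>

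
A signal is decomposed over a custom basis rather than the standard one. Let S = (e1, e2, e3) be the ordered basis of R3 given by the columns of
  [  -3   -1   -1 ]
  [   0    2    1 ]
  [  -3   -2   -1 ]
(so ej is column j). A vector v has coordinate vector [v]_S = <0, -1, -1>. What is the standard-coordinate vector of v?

<2, -3, 3>

The coordinates say v = 0·e1 - e2 - e3; adding the scaled basis vectors gives <2, -3, 3>.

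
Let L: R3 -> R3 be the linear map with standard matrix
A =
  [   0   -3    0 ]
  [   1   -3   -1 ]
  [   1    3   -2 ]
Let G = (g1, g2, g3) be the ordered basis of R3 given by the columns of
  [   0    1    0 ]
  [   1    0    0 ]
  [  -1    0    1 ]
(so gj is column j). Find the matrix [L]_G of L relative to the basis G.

[[-2, 1, -1], [-3, 0, 0], [3, 2, -3]]

Let P have columns g1, ..., g3. Then [L]_G = P^(-1) A P.
Here det P = -1, so P^(-1) is integer; computing A P first and then P^(-1)(A P) gives [[-2, 1, -1], [-3, 0, 0], [3, 2, -3]].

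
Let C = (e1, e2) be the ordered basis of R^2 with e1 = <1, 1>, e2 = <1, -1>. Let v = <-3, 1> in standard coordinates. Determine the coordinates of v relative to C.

Write v = c_1 e1 + c_2 e2 and solve for the c_i.
System: c_1 + c_2 = -3, c_1 - c_2 = 1; solving gives c_1 = -1, c_2 = -2.
Check: -e1 - 2e2 = <-3, 1>.

<-1, -2>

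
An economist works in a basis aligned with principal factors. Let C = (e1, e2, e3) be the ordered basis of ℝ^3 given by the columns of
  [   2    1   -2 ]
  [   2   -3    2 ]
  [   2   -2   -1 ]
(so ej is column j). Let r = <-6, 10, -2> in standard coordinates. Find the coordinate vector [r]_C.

Write r = c_1 e1 + ... + c_3 e3 and solve for the c_i.
Row-reducing the augmented matrix [M | r] gives c = (1, 0, 4).
Check: e1 + 0·e2 + 4e3 = <-6, 10, -2>.

<1, 0, 4>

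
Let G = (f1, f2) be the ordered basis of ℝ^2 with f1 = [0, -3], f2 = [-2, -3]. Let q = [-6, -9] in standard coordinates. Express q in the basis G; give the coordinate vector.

Write q = c_1 f1 + c_2 f2 and solve for the c_i.
System: 0c_1 - 2c_2 = -6, -3c_1 - 3c_2 = -9; solving gives c_1 = 0, c_2 = 3.
Check: 0·f1 + 3f2 = [-6, -9].

[0, 3]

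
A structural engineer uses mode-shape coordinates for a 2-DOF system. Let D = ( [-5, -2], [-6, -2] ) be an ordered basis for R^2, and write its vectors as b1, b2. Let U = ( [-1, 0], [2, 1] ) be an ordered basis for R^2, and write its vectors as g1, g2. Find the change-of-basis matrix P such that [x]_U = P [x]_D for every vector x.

Take x = bj: its D-coordinates are the j-th standard unit vector, so P e_j — column j of P — equals [bj]_U.
b1 = g1 - 2g2, giving column 1 = [1, -2]; repeating for each j gives P = [[1, 2], [-2, -2]].

[[1, 2], [-2, -2]]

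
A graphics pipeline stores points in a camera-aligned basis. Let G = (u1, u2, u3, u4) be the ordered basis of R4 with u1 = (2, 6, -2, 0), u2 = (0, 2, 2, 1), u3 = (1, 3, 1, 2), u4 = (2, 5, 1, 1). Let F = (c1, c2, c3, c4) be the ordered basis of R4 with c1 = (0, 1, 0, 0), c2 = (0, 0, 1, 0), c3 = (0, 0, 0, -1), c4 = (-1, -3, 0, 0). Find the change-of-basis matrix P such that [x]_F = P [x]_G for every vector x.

[[0, 2, 0, -1], [-2, 2, 1, 1], [0, -1, -2, -1], [-2, 0, -1, -2]]

Take x = uj: its G-coordinates are the j-th standard unit vector, so P e_j — column j of P — equals [uj]_F.
u1 = 0·c1 - 2c2 + 0·c3 - 2c4, giving column 1 = (0, -2, 0, -2); repeating for each j gives P = [[0, 2, 0, -1], [-2, 2, 1, 1], [0, -1, -2, -1], [-2, 0, -1, -2]].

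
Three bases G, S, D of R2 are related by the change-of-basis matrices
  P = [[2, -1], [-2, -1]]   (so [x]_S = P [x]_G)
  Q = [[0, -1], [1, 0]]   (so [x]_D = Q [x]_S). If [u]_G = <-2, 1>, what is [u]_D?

Apply P to get S-coordinates <-5, 3>, then Q to get D-coordinates.
The result is [u]_D = <-3, -5>.

<-3, -5>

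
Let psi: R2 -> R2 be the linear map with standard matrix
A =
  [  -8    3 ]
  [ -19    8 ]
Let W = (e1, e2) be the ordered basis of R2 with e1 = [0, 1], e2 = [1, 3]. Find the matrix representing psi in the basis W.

With P the matrix whose columns are e1, e2, [psi]_W = P^(-1) A P.
Column by column: psi(e1) = A e1 = [3, 8]; its W-coordinates [-1, 3] give column 1.
Continuing for each basis vector yields [psi]_W = [[-1, 2], [3, 1]].

[[-1, 2], [3, 1]]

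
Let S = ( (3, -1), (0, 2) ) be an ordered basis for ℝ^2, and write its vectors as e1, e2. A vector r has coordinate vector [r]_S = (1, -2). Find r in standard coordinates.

(3, -5)

By definition r = e1 - 2e2.
Summing componentwise gives (3, -5).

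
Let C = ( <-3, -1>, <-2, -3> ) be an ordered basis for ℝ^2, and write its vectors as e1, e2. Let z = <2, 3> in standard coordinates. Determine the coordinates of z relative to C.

<0, -1>

Write z = c_1 e1 + c_2 e2 and solve for the c_i.
System: -3c_1 - 2c_2 = 2, -c_1 - 3c_2 = 3; solving gives c_1 = 0, c_2 = -1.
Check: 0·e1 - e2 = <2, 3>.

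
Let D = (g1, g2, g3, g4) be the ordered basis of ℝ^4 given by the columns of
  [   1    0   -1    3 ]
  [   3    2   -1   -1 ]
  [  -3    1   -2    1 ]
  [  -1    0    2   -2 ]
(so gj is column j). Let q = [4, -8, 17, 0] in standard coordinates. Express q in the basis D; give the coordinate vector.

[-4, 4, 1, 3]

We seek scalars with c_1 g1 + ... + c_4 g4 = q; equivalently solve M c = q where the columns of M are g1, ..., g4.
Solving this 4x4 system gives c = (-4, 4, 1, 3).
Check: -4g1 + 4g2 + g3 + 3g4 = [4, -8, 17, 0].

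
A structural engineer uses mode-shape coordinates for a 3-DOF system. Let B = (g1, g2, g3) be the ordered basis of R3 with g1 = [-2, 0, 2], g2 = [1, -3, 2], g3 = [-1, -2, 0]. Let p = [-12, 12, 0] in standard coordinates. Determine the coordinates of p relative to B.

[4, -4, 0]

We seek scalars with c_1 g1 + ... + c_3 g3 = p; equivalently solve M c = p where the columns of M are g1, ..., g3.
Row-reducing the augmented matrix [M | p] gives c = (4, -4, 0).
Check: 4g1 - 4g2 + 0·g3 = [-12, 12, 0].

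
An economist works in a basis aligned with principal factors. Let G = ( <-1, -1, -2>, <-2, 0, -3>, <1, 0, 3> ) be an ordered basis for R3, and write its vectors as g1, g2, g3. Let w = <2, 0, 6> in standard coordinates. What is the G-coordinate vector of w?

<0, 0, 2>

We seek scalars with c_1 g1 + ... + c_3 g3 = w; equivalently solve M c = w where the columns of M are g1, ..., g3.
Gaussian elimination on [M | w] yields c = (0, 0, 2).
Check: 0·g1 + 0·g2 + 2g3 = <2, 0, 6>.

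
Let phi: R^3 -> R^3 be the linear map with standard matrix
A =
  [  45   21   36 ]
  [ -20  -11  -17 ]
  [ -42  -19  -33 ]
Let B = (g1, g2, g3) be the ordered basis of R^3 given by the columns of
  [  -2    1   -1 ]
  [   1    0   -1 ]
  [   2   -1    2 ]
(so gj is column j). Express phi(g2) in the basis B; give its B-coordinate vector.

(-3, 3, 0)

Compute phi(g2) = A g2 = (9, -3, -9) in standard coordinates.
Then write this in B-coordinates: solve for y in y_1 g1 + ... + y_3 g3 = (9, -3, -9).
This gives y = (-3, 3, 0), which is column 2 of [phi]_B.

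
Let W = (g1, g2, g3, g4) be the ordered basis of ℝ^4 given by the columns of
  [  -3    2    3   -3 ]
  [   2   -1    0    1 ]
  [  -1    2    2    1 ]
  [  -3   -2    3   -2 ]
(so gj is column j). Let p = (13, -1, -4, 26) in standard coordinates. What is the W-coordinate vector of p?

(-1, -4, 3, -3)

We seek scalars with c_1 g1 + ... + c_4 g4 = p; equivalently solve M c = p where the columns of M are g1, ..., g4.
Solving this 4x4 system gives c = (-1, -4, 3, -3).
Check: -g1 - 4g2 + 3g3 - 3g4 = (13, -1, -4, 26).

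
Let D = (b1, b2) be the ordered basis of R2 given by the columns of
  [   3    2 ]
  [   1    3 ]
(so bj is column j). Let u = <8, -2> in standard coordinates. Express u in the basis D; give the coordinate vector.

Write u = c_1 b1 + c_2 b2 and solve for the c_i.
System: 3c_1 + 2c_2 = 8, c_1 + 3c_2 = -2; solving gives c_1 = 4, c_2 = -2.
Check: 4b1 - 2b2 = <8, -2>.

<4, -2>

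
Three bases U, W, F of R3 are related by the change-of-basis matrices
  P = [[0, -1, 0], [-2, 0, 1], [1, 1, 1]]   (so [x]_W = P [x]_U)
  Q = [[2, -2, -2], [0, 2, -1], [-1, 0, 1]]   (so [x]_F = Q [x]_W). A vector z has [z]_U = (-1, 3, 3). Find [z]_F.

(-26, 5, 8)

Composing the changes, [z]_F = Q P [z]_U.
Q P = [[2, -4, -4], [-5, -1, 1], [1, 2, 1]]; applying this to (-1, 3, 3) gives (-26, 5, 8).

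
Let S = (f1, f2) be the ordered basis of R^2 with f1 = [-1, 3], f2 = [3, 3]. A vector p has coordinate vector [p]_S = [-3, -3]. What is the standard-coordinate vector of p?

[-6, -18]

By definition p = -3f1 - 3f2.
Summing componentwise gives [-6, -18].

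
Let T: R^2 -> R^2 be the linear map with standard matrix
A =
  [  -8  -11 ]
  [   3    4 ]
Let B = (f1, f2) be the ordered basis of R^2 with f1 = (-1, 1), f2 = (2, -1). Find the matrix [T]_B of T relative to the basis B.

Let P have columns f1, f2. Then [T]_B = P^(-1) A P.
Here det P = -1, so P^(-1) is integer; computing A P first and then P^(-1)(A P) gives [[-1, -1], [-2, -3]].

[[-1, -1], [-2, -3]]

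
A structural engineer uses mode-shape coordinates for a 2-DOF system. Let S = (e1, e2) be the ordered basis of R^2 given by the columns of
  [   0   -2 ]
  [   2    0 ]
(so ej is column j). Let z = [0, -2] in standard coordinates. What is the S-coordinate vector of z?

Write z = c_1 e1 + c_2 e2 and solve for the c_i.
System: 0c_1 - 2c_2 = 0, 2c_1 + 0c_2 = -2; solving gives c_1 = -1, c_2 = 0.
Check: -e1 + 0·e2 = [0, -2].

[-1, 0]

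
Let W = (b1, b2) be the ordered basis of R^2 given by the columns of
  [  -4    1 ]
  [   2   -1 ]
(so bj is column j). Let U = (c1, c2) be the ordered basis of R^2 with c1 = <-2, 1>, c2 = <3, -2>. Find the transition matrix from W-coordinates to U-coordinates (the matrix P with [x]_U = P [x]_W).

Take x = bj: its W-coordinates are the j-th standard unit vector, so P e_j — column j of P — equals [bj]_U.
b1 = 2c1 + 0·c2, giving column 1 = <2, 0>; repeating for each j gives P = [[2, 1], [0, 1]].

[[2, 1], [0, 1]]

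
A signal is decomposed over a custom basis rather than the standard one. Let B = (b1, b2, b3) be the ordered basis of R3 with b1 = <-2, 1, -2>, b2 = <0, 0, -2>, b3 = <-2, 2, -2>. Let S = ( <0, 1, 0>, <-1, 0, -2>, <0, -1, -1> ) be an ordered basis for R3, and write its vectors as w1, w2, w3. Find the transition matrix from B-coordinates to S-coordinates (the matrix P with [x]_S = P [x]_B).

Column j of P is [bj]_S, since P maps B-coordinates to S-coordinates.
Expressing b1 in S: b1 = -w1 + 2w2 - 2w3, so column 1 of P is <-1, 2, -2>.
Doing the same for each bj gives P = [[-1, 2, 0], [2, 0, 2], [-2, 2, -2]].

[[-1, 2, 0], [2, 0, 2], [-2, 2, -2]]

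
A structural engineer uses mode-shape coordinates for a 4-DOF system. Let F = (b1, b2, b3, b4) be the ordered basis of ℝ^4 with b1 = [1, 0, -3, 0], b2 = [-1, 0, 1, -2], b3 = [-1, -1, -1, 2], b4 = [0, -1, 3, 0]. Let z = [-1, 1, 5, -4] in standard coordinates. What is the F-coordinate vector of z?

[-1, 1, -1, 0]

We seek scalars with c_1 b1 + ... + c_4 b4 = z; equivalently solve M c = z where the columns of M are b1, ..., b4.
Gaussian elimination on [M | z] yields c = (-1, 1, -1, 0).
Check: -b1 + b2 - b3 + 0·b4 = [-1, 1, 5, -4].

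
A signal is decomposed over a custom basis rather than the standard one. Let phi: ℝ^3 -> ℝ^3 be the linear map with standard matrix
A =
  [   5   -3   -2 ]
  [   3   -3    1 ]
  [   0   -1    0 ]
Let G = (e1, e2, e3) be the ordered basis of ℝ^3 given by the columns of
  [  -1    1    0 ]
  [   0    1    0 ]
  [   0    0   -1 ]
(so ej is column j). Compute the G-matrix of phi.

With P the matrix whose columns are e1, ..., e3, [phi]_G = P^(-1) A P.
Column by column: phi(e1) = A e1 = (-5, -3, 0); its G-coordinates (2, -3, 0) give column 1.
Continuing for each basis vector yields [phi]_G = [[2, -2, -3], [-3, 0, -1], [0, 1, 0]].

[[2, -2, -3], [-3, 0, -1], [0, 1, 0]]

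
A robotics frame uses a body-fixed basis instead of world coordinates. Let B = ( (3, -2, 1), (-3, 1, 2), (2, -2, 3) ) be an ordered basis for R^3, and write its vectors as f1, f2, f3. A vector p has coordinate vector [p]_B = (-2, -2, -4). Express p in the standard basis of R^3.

The coordinates say p = -2f1 - 2f2 - 4f3; adding the scaled basis vectors gives (-8, 10, -18).

(-8, 10, -18)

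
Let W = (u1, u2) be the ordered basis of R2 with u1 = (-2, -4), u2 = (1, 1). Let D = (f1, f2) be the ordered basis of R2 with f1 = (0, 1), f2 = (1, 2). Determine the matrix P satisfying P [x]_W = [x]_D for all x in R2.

[[0, -1], [-2, 1]]

Column j of P is [uj]_D, since P maps W-coordinates to D-coordinates.
Expressing u1 in D: u1 = 0·f1 - 2f2, so column 1 of P is (0, -2).
Doing the same for each uj gives P = [[0, -1], [-2, 1]].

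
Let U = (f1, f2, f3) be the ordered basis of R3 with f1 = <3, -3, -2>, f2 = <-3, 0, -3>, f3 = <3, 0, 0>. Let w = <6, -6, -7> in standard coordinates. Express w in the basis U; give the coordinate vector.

[w]_U is the unique c with M c = w, where M has columns f1, ..., f3.
Solving this 3x3 system gives c = (2, 1, 1).
Check: 2f1 + f2 + f3 = <6, -6, -7>.

<2, 1, 1>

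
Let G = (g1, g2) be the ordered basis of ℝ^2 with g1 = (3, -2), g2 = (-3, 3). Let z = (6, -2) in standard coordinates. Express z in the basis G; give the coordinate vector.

We seek scalars with c_1 g1 + c_2 g2 = z; equivalently solve M c = z where the columns of M are g1, g2.
System: 3c_1 - 3c_2 = 6, -2c_1 + 3c_2 = -2; solving gives c_1 = 4, c_2 = 2.
Check: 4g1 + 2g2 = (6, -2).

(4, 2)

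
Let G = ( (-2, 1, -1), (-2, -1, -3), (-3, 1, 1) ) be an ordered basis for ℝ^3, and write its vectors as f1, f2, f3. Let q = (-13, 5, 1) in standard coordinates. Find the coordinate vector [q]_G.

We seek scalars with c_1 f1 + ... + c_3 f3 = q; equivalently solve M c = q where the columns of M are f1, ..., f3.
Solving this 3x3 system gives c = (2, 0, 3).
Check: 2f1 + 0·f2 + 3f3 = (-13, 5, 1).

(2, 0, 3)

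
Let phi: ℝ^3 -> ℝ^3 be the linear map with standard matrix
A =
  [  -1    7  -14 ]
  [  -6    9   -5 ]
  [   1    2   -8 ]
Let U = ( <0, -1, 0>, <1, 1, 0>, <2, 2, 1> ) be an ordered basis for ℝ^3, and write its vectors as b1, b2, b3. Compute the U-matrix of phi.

[[2, 3, -3], [-3, 0, 2], [-2, 3, -2]]

Let P have columns b1, ..., b3. Then [phi]_U = P^(-1) A P.
Here det P = 1, so P^(-1) is integer; computing A P first and then P^(-1)(A P) gives [[2, 3, -3], [-3, 0, 2], [-2, 3, -2]].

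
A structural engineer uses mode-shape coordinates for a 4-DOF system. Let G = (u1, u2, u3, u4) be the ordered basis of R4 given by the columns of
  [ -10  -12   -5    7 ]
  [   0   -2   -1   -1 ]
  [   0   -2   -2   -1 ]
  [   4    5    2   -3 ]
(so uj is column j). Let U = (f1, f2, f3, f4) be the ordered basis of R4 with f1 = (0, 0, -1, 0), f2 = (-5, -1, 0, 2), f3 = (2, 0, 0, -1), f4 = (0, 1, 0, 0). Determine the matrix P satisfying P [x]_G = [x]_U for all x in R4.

Let M have columns uj and N have columns fj. Then for every x, N [x]_U = x = M [x]_G, so P = N^(-1) M.
Since det N = 1, N^(-1) has integer entries; multiplying gives P = [[0, 2, 2, 1], [2, 2, 1, -1], [0, -1, 0, 1], [2, 0, 0, -2]].

[[0, 2, 2, 1], [2, 2, 1, -1], [0, -1, 0, 1], [2, 0, 0, -2]]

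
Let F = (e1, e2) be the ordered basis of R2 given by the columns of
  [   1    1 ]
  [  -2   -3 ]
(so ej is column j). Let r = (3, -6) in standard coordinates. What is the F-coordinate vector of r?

Write r = c_1 e1 + c_2 e2 and solve for the c_i.
System: c_1 + c_2 = 3, -2c_1 - 3c_2 = -6; solving gives c_1 = 3, c_2 = 0.
Check: 3e1 + 0·e2 = (3, -6).

(3, 0)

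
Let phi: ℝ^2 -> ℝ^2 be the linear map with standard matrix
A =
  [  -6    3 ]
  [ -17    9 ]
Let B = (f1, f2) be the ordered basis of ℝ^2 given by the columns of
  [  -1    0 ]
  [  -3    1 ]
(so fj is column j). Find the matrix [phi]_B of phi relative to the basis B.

[[3, -3], [-1, 0]]

With P the matrix whose columns are f1, f2, [phi]_B = P^(-1) A P.
Column by column: phi(f1) = A f1 = <-3, -10>; its B-coordinates <3, -1> give column 1.
Continuing for each basis vector yields [phi]_B = [[3, -3], [-1, 0]].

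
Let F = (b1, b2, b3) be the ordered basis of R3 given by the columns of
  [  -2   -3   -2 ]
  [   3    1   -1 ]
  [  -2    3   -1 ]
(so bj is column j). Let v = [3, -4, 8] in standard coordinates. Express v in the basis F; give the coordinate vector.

[-2, 1, -1]

We seek scalars with c_1 b1 + ... + c_3 b3 = v; equivalently solve M c = v where the columns of M are b1, ..., b3.
Gaussian elimination on [M | v] yields c = (-2, 1, -1).
Check: -2b1 + b2 - b3 = [3, -4, 8].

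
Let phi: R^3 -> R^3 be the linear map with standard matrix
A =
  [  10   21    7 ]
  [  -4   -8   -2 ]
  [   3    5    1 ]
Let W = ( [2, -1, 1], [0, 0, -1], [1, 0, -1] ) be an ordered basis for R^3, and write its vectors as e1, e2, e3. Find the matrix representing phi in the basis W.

[[2, -2, 2], [-2, 2, 1], [2, -3, -1]]

Let P have columns e1, ..., e3. Then [phi]_W = P^(-1) A P.
Here det P = 1, so P^(-1) is integer; computing A P first and then P^(-1)(A P) gives [[2, -2, 2], [-2, 2, 1], [2, -3, -1]].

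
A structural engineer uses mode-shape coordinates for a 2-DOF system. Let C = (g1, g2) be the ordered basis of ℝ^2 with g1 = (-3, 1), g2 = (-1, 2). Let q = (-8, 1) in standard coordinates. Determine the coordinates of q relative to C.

We seek scalars with c_1 g1 + c_2 g2 = q; equivalently solve M c = q where the columns of M are g1, g2.
System: -3c_1 - c_2 = -8, c_1 + 2c_2 = 1; solving gives c_1 = 3, c_2 = -1.
Check: 3g1 - g2 = (-8, 1).

(3, -1)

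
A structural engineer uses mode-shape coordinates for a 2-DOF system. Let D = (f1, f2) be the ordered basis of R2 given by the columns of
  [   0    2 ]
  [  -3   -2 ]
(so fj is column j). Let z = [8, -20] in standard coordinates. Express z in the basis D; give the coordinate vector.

[z]_D is the unique c with M c = z, where M has columns f1, f2.
System: 0c_1 + 2c_2 = 8, -3c_1 - 2c_2 = -20; solving gives c_1 = 4, c_2 = 4.
Check: 4f1 + 4f2 = [8, -20].

[4, 4]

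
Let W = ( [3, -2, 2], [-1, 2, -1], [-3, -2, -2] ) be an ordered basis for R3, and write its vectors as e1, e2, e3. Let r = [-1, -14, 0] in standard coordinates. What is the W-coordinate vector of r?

[2, -2, 3]

We seek scalars with c_1 e1 + ... + c_3 e3 = r; equivalently solve M c = r where the columns of M are e1, ..., e3.
Gaussian elimination on [M | r] yields c = (2, -2, 3).
Check: 2e1 - 2e2 + 3e3 = [-1, -14, 0].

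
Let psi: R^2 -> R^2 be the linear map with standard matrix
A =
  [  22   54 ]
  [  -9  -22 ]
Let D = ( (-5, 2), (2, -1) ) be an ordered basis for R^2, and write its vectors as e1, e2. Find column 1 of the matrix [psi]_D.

Column 1 of [psi]_D is the D-coordinate vector of psi(e1).
In standard coordinates psi(e1) = A e1 = (-2, 1).
Converting to D: (-2, 1) = 0·e1 - e2, so the coordinate vector is (0, -1).

(0, -1)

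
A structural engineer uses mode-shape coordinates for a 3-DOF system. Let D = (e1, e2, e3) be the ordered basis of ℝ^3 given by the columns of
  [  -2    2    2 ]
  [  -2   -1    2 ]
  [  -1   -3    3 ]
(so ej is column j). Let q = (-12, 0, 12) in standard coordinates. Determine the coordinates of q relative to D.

(3, -4, 1)

[q]_D is the unique c with M c = q, where M has columns e1, ..., e3.
Row-reducing the augmented matrix [M | q] gives c = (3, -4, 1).
Check: 3e1 - 4e2 + e3 = (-12, 0, 12).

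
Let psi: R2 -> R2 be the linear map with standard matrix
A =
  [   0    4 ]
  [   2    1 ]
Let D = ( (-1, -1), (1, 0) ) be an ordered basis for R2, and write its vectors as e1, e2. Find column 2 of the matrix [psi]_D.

Column 2 of [psi]_D is the D-coordinate vector of psi(e2).
In standard coordinates psi(e2) = A e2 = (0, 2).
Converting to D: (0, 2) = -2e1 - 2e2, so the coordinate vector is (-2, -2).

(-2, -2)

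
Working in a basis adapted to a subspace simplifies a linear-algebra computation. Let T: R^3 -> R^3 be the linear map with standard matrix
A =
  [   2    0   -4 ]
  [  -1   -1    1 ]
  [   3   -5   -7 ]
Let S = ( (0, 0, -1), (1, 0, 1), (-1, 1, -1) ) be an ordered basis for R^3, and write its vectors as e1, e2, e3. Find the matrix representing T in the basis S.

[[-3, 2, 3], [3, -2, 1], [-1, 0, -1]]

Let P have columns e1, ..., e3. Then [T]_S = P^(-1) A P.
Here det P = -1, so P^(-1) is integer; computing A P first and then P^(-1)(A P) gives [[-3, 2, 3], [3, -2, 1], [-1, 0, -1]].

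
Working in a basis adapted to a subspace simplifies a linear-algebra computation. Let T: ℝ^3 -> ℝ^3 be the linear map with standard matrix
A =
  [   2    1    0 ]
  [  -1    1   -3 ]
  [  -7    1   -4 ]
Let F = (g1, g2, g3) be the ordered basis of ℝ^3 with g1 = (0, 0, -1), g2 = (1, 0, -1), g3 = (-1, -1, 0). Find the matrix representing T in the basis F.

[[-1, 3, -3], [-3, 0, -3], [-3, -2, 0]]

Let P have columns g1, ..., g3. Then [T]_F = P^(-1) A P.
Here det P = 1, so P^(-1) is integer; computing A P first and then P^(-1)(A P) gives [[-1, 3, -3], [-3, 0, -3], [-3, -2, 0]].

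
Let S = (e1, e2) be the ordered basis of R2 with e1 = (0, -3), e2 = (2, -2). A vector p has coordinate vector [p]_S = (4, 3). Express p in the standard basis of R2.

(6, -18)

By definition p = 4e1 + 3e2.
Summing componentwise gives (6, -18).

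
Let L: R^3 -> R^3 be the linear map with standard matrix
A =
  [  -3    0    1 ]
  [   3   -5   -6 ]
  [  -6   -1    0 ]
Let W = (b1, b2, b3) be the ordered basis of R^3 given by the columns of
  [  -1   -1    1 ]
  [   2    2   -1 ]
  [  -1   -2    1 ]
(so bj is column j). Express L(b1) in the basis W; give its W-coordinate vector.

Column 1 of [L]_W is the W-coordinate vector of L(b1).
In standard coordinates L(b1) = A b1 = (2, -7, 4).
Converting to W: (2, -7, 4) = -3b1 - 2b2 - 3b3, so the coordinate vector is (-3, -2, -3).

(-3, -2, -3)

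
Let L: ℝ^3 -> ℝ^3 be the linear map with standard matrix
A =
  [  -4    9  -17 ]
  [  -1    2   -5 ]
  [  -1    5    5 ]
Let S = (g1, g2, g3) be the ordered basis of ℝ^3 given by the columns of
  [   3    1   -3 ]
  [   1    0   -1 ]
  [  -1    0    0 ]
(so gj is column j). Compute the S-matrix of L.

[[3, 1, 2], [2, -1, 0], [-1, 2, 1]]

With P the matrix whose columns are g1, ..., g3, [L]_S = P^(-1) A P.
Column by column: L(g1) = A g1 = <14, 4, -3>; its S-coordinates <3, 2, -1> give column 1.
Continuing for each basis vector yields [L]_S = [[3, 1, 2], [2, -1, 0], [-1, 2, 1]].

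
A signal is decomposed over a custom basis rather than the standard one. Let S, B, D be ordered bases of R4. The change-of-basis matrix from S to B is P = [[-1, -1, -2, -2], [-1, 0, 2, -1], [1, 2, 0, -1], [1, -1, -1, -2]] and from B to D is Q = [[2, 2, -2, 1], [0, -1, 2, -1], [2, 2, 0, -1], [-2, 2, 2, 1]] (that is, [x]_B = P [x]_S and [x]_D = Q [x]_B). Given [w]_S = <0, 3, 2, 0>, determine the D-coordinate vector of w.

First [w]_B = P [w]_S = <-7, 4, 6, -5>.
Then [w]_D = Q [w]_B = <-23, 13, -1, 29>.

<-23, 13, -1, 29>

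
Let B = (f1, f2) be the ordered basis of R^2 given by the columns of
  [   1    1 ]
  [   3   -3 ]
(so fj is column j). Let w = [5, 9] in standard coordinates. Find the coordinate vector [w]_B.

[w]_B is the unique c with M c = w, where M has columns f1, f2.
System: c_1 + c_2 = 5, 3c_1 - 3c_2 = 9; solving gives c_1 = 4, c_2 = 1.
Check: 4f1 + f2 = [5, 9].

[4, 1]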